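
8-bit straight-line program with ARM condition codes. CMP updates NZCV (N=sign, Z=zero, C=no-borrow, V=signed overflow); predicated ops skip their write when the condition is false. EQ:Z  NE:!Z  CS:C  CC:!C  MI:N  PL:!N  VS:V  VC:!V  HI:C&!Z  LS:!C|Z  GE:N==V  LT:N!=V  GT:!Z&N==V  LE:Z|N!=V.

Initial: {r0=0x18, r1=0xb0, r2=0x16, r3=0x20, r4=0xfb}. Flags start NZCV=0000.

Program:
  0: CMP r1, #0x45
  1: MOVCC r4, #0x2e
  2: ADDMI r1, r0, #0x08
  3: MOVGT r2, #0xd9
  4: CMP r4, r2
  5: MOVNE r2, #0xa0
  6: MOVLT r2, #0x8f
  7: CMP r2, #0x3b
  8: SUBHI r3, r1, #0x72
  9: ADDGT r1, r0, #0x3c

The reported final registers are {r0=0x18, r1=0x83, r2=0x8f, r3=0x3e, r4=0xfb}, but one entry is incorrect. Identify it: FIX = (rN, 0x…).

FIX = (r1, 0xb0)

0: ✓ CMP  NZCV=0011
1: · MOVCC
2: · ADDMI
3: · MOVGT
4: ✓ CMP  NZCV=1010
5: ✓ MOVNE  r2←0xa0
6: ✓ MOVLT  r2←0x8f
7: ✓ CMP  NZCV=0011
8: ✓ SUBHI  r3←0x3e
9: · ADDGT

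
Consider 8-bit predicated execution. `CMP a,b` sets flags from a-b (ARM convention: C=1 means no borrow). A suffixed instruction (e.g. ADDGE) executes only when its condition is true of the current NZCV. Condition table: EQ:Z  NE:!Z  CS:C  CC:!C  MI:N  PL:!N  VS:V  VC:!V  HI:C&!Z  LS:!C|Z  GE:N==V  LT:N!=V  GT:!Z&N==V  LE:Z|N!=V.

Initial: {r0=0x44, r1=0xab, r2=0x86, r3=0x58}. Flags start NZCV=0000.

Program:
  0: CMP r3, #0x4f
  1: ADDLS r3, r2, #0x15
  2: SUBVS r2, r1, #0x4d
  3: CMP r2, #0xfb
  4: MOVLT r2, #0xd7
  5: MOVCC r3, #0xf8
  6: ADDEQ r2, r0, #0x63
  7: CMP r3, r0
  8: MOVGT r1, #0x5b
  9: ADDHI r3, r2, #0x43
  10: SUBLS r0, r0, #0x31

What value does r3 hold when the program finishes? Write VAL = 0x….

0: ✓ CMP  NZCV=0010
1: · ADDLS
2: · SUBVS
3: ✓ CMP  NZCV=1000
4: ✓ MOVLT  r2←0xd7
5: ✓ MOVCC  r3←0xf8
6: · ADDEQ
7: ✓ CMP  NZCV=1010
8: · MOVGT
9: ✓ ADDHI  r3←0x1a
10: · SUBLS

VAL = 0x1a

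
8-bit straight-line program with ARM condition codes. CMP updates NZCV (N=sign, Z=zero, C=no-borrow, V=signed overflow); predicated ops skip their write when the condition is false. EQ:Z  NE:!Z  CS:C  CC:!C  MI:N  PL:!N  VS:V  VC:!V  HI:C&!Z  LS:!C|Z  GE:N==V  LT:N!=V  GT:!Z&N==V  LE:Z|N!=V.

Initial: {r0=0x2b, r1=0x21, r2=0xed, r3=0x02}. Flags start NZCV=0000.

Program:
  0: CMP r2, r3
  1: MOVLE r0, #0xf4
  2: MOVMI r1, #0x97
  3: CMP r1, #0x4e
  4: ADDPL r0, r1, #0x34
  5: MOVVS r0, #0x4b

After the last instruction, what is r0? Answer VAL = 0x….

VAL = 0x4b

0: ✓ CMP  NZCV=1010
1: ✓ MOVLE  r0←0xf4
2: ✓ MOVMI  r1←0x97
3: ✓ CMP  NZCV=0011
4: ✓ ADDPL  r0←0xcb
5: ✓ MOVVS  r0←0x4b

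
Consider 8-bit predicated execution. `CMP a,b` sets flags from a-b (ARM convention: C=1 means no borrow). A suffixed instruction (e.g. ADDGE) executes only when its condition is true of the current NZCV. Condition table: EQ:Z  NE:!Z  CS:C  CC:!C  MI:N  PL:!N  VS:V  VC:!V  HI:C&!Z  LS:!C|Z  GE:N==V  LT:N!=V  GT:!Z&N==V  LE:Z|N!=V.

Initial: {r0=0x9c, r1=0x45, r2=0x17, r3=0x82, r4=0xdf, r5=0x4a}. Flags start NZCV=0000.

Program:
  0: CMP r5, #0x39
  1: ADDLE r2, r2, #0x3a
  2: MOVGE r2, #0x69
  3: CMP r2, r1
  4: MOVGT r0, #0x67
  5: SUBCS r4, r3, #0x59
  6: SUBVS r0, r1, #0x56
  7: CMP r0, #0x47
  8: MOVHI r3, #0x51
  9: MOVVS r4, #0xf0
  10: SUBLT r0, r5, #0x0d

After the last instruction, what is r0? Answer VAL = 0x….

VAL = 0x67

0: ✓ CMP  NZCV=0010
1: · ADDLE
2: ✓ MOVGE  r2←0x69
3: ✓ CMP  NZCV=0010
4: ✓ MOVGT  r0←0x67
5: ✓ SUBCS  r4←0x29
6: · SUBVS
7: ✓ CMP  NZCV=0010
8: ✓ MOVHI  r3←0x51
9: · MOVVS
10: · SUBLT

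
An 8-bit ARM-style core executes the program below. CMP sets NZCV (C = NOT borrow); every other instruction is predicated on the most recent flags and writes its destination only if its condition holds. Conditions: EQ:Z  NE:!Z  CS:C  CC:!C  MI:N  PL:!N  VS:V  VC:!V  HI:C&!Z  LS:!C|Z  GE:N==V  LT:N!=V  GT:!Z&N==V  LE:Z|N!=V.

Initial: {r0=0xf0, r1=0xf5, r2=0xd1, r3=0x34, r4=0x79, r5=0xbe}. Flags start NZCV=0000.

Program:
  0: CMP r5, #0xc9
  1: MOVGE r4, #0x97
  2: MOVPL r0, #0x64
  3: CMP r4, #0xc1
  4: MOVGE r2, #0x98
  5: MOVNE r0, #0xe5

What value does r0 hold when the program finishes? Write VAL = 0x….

VAL = 0xe5

[0] flags=1000 → (cmp)
[1] flags=1000 GE?F → skip
[2] flags=1000 PL?F → skip
[3] flags=1001 → (cmp)
[4] flags=1001 GE?T → r2=0x98
[5] flags=1001 NE?T → r0=0xe5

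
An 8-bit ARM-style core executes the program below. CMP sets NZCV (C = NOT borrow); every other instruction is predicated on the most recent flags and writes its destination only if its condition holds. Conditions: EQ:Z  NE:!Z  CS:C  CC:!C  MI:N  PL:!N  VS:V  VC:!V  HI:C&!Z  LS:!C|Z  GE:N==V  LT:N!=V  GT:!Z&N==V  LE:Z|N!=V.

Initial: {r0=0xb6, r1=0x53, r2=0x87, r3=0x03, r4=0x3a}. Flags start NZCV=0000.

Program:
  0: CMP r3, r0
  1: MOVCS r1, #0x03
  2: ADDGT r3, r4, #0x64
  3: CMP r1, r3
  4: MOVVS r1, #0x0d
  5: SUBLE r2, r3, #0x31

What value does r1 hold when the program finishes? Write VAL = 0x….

[0] flags=0000 → (cmp)
[1] flags=0000 CS?F → skip
[2] flags=0000 GT?T → r3=0x9e
[3] flags=1001 → (cmp)
[4] flags=1001 VS?T → r1=0x0d
[5] flags=1001 LE?F → skip

VAL = 0x0d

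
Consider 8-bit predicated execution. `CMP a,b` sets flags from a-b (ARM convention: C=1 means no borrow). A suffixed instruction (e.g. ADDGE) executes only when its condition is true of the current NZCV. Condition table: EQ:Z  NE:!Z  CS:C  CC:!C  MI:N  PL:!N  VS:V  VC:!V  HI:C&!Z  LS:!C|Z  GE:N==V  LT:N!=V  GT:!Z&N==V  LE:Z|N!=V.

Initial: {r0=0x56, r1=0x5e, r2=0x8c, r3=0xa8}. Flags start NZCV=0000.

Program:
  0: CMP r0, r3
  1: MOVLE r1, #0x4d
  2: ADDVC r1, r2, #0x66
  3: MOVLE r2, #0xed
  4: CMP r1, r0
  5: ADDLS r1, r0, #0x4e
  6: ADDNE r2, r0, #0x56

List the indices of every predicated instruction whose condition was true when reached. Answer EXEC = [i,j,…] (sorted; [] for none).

[0] flags=1001 → (cmp)
[1] flags=1001 LE?F → skip
[2] flags=1001 VC?F → skip
[3] flags=1001 LE?F → skip
[4] flags=0010 → (cmp)
[5] flags=0010 LS?F → skip
[6] flags=0010 NE?T → r2=0xac

EXEC = [6]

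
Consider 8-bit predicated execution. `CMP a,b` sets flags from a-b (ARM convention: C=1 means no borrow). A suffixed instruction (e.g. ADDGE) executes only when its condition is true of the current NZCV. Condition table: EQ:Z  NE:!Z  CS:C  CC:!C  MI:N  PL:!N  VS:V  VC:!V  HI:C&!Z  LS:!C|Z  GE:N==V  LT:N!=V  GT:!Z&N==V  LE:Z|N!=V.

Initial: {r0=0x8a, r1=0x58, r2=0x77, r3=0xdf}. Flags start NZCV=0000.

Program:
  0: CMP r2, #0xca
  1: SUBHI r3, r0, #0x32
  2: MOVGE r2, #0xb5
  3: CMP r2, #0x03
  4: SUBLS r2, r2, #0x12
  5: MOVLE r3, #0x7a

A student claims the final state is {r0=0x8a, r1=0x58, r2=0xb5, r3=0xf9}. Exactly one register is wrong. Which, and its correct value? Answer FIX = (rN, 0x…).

FIX = (r3, 0x7a)

[0] flags=1001 → (cmp)
[1] flags=1001 HI?F → skip
[2] flags=1001 GE?T → r2=0xb5
[3] flags=1010 → (cmp)
[4] flags=1010 LS?F → skip
[5] flags=1010 LE?T → r3=0x7a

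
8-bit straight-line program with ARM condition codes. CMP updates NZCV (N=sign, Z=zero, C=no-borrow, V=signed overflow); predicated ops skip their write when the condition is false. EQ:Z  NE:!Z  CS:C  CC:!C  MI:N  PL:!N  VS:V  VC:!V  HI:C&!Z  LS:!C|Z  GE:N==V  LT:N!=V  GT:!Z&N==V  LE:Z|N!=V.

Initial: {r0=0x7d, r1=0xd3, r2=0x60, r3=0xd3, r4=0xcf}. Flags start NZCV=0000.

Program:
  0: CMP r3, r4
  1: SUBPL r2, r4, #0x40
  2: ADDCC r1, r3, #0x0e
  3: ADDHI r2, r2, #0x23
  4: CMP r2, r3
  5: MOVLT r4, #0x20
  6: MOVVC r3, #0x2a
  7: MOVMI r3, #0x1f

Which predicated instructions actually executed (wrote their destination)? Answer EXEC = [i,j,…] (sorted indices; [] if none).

EXEC = [1,3,5,6,7]

0: ✓ CMP  NZCV=0010
1: ✓ SUBPL  r2←0x8f
2: · ADDCC
3: ✓ ADDHI  r2←0xb2
4: ✓ CMP  NZCV=1000
5: ✓ MOVLT  r4←0x20
6: ✓ MOVVC  r3←0x2a
7: ✓ MOVMI  r3←0x1f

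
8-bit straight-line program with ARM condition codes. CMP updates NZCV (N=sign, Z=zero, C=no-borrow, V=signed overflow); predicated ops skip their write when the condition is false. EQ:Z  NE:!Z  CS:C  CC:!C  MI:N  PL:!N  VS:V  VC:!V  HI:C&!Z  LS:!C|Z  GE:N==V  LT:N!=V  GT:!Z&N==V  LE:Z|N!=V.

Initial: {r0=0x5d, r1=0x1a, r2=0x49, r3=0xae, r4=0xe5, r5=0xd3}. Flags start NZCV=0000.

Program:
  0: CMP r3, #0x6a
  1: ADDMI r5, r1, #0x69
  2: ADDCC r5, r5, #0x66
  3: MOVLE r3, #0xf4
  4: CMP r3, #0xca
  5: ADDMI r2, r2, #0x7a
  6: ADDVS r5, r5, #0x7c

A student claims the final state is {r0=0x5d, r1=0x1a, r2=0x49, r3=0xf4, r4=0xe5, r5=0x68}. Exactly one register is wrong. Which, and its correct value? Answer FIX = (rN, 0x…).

0: ✓ CMP  NZCV=0011
1: · ADDMI
2: · ADDCC
3: ✓ MOVLE  r3←0xf4
4: ✓ CMP  NZCV=0010
5: · ADDMI
6: · ADDVS

FIX = (r5, 0xd3)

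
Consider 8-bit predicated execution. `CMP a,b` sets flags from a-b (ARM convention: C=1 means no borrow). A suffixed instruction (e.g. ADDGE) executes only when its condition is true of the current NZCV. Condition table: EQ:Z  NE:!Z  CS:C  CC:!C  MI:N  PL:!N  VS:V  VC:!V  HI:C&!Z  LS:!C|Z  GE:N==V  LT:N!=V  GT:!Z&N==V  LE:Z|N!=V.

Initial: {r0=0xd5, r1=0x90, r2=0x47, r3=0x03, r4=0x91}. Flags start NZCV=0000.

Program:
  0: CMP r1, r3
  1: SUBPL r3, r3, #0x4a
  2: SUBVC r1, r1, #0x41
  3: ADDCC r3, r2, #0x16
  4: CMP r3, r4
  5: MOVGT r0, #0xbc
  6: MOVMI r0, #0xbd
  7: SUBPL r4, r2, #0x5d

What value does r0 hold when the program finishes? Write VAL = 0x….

VAL = 0xbc

[0] flags=1010 → (cmp)
[1] flags=1010 PL?F → skip
[2] flags=1010 VC?T → r1=0x4f
[3] flags=1010 CC?F → skip
[4] flags=0000 → (cmp)
[5] flags=0000 GT?T → r0=0xbc
[6] flags=0000 MI?F → skip
[7] flags=0000 PL?T → r4=0xea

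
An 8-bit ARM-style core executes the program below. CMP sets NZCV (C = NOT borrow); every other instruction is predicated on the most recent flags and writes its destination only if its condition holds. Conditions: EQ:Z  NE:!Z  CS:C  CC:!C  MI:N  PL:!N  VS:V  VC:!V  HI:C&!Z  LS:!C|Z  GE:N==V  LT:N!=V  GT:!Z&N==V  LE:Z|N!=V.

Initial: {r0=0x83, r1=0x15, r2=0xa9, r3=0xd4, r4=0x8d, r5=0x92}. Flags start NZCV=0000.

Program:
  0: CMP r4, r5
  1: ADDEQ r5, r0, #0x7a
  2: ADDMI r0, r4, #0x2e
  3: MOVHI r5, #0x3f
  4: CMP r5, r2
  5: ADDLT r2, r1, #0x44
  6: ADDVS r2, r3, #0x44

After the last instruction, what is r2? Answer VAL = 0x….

[0] flags=1000 → (cmp)
[1] flags=1000 EQ?F → skip
[2] flags=1000 MI?T → r0=0xbb
[3] flags=1000 HI?F → skip
[4] flags=1000 → (cmp)
[5] flags=1000 LT?T → r2=0x59
[6] flags=1000 VS?F → skip

VAL = 0x59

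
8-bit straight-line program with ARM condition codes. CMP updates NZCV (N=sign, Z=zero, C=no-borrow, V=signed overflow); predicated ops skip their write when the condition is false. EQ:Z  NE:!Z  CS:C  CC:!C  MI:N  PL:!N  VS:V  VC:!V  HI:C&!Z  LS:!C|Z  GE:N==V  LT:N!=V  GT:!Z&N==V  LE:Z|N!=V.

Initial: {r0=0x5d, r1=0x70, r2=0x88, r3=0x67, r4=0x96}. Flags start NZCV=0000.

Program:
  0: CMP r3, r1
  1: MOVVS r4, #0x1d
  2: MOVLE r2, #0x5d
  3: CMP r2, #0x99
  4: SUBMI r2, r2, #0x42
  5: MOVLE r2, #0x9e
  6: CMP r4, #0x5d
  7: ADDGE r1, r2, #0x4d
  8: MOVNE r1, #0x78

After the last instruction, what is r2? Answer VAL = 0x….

VAL = 0x1b

0: ✓ CMP  NZCV=1000
1: · MOVVS
2: ✓ MOVLE  r2←0x5d
3: ✓ CMP  NZCV=1001
4: ✓ SUBMI  r2←0x1b
5: · MOVLE
6: ✓ CMP  NZCV=0011
7: · ADDGE
8: ✓ MOVNE  r1←0x78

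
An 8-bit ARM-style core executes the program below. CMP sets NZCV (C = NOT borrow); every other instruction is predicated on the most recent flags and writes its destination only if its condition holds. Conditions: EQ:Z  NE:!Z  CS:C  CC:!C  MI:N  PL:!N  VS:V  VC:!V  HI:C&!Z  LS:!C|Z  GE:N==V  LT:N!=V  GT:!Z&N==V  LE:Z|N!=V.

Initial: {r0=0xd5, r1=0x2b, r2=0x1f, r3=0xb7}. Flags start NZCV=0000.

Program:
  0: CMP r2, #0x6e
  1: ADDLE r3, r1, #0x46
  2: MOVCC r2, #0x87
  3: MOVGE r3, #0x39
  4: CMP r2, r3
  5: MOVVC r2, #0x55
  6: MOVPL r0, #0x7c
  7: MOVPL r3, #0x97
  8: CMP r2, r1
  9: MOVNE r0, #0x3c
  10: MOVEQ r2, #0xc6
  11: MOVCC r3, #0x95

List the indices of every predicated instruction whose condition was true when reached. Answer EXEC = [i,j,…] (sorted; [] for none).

EXEC = [1,2,6,7,9]

0: ✓ CMP  NZCV=1000
1: ✓ ADDLE  r3←0x71
2: ✓ MOVCC  r2←0x87
3: · MOVGE
4: ✓ CMP  NZCV=0011
5: · MOVVC
6: ✓ MOVPL  r0←0x7c
7: ✓ MOVPL  r3←0x97
8: ✓ CMP  NZCV=0011
9: ✓ MOVNE  r0←0x3c
10: · MOVEQ
11: · MOVCC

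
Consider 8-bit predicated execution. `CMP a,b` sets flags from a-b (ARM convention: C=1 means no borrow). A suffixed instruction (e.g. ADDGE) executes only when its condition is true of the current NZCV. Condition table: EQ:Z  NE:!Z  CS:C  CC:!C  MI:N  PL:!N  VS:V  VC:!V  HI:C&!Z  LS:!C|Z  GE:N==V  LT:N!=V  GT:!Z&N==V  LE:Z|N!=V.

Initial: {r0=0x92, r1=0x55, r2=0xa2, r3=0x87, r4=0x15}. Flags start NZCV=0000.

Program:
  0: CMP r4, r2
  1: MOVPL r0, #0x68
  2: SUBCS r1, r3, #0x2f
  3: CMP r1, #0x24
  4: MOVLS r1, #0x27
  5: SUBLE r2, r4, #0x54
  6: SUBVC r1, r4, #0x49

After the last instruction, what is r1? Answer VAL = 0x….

VAL = 0xcc

[0] flags=0000 → (cmp)
[1] flags=0000 PL?T → r0=0x68
[2] flags=0000 CS?F → skip
[3] flags=0010 → (cmp)
[4] flags=0010 LS?F → skip
[5] flags=0010 LE?F → skip
[6] flags=0010 VC?T → r1=0xcc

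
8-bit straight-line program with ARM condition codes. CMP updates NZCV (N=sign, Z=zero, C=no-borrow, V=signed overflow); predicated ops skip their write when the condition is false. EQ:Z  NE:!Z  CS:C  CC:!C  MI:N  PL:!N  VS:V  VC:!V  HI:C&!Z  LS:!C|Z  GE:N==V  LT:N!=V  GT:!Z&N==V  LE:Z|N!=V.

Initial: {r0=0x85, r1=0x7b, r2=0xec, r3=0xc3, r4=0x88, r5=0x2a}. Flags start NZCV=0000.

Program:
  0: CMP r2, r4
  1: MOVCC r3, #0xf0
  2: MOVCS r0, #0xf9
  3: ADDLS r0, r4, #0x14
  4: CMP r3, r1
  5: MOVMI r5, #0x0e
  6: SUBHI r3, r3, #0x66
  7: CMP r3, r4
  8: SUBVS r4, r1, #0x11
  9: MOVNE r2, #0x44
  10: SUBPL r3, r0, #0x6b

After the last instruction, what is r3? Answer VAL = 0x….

0: ✓ CMP  NZCV=0010
1: · MOVCC
2: ✓ MOVCS  r0←0xf9
3: · ADDLS
4: ✓ CMP  NZCV=0011
5: · MOVMI
6: ✓ SUBHI  r3←0x5d
7: ✓ CMP  NZCV=1001
8: ✓ SUBVS  r4←0x6a
9: ✓ MOVNE  r2←0x44
10: · SUBPL

VAL = 0x5d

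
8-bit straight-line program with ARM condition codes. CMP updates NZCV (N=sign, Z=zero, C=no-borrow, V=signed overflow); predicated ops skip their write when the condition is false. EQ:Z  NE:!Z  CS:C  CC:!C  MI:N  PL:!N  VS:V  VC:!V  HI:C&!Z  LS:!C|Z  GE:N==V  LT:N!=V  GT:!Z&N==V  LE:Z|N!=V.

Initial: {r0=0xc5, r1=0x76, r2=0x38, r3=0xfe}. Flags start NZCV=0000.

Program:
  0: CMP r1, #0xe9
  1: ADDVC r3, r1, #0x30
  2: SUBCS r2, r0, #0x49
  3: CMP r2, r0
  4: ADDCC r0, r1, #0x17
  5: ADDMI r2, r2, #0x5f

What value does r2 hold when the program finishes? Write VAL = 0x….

VAL = 0x38

0: ✓ CMP  NZCV=1001
1: · ADDVC
2: · SUBCS
3: ✓ CMP  NZCV=0000
4: ✓ ADDCC  r0←0x8d
5: · ADDMI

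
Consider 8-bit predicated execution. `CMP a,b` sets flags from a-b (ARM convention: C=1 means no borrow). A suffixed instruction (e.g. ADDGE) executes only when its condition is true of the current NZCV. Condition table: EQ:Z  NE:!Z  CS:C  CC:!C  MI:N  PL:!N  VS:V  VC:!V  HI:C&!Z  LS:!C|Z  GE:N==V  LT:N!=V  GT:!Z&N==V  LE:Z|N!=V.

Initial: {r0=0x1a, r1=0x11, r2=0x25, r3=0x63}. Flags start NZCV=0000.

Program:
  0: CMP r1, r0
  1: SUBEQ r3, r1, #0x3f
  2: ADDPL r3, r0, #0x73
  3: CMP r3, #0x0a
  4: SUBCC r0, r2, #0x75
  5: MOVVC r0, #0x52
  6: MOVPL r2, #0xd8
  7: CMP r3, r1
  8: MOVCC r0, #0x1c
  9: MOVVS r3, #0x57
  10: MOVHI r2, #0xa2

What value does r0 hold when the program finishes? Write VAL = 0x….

VAL = 0x52

[0] flags=1000 → (cmp)
[1] flags=1000 EQ?F → skip
[2] flags=1000 PL?F → skip
[3] flags=0010 → (cmp)
[4] flags=0010 CC?F → skip
[5] flags=0010 VC?T → r0=0x52
[6] flags=0010 PL?T → r2=0xd8
[7] flags=0010 → (cmp)
[8] flags=0010 CC?F → skip
[9] flags=0010 VS?F → skip
[10] flags=0010 HI?T → r2=0xa2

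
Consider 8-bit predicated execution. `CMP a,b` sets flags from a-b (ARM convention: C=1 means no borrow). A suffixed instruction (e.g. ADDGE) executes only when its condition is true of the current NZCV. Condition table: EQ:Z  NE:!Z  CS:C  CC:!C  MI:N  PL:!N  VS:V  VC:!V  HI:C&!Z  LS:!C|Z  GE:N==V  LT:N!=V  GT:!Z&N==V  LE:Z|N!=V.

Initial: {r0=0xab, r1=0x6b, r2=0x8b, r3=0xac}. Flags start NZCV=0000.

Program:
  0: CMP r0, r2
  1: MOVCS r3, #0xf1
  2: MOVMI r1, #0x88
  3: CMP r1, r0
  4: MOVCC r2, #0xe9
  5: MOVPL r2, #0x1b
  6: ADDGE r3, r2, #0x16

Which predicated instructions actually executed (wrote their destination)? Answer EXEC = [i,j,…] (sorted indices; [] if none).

EXEC = [1,4,6]

[0] flags=0010 → (cmp)
[1] flags=0010 CS?T → r3=0xf1
[2] flags=0010 MI?F → skip
[3] flags=1001 → (cmp)
[4] flags=1001 CC?T → r2=0xe9
[5] flags=1001 PL?F → skip
[6] flags=1001 GE?T → r3=0xff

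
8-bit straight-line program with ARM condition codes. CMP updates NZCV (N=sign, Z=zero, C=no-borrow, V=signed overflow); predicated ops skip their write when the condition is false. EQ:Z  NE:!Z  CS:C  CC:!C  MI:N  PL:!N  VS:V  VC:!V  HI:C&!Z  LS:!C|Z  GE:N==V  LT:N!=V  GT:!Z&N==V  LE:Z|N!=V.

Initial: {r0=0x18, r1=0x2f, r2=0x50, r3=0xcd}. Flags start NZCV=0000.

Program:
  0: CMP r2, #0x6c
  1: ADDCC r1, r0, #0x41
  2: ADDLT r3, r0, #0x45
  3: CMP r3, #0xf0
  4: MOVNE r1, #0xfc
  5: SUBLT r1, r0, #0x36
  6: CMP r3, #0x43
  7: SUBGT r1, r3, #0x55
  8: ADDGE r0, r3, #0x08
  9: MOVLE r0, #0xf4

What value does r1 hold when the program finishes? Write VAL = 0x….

VAL = 0x08

0: ✓ CMP  NZCV=1000
1: ✓ ADDCC  r1←0x59
2: ✓ ADDLT  r3←0x5d
3: ✓ CMP  NZCV=0000
4: ✓ MOVNE  r1←0xfc
5: · SUBLT
6: ✓ CMP  NZCV=0010
7: ✓ SUBGT  r1←0x08
8: ✓ ADDGE  r0←0x65
9: · MOVLE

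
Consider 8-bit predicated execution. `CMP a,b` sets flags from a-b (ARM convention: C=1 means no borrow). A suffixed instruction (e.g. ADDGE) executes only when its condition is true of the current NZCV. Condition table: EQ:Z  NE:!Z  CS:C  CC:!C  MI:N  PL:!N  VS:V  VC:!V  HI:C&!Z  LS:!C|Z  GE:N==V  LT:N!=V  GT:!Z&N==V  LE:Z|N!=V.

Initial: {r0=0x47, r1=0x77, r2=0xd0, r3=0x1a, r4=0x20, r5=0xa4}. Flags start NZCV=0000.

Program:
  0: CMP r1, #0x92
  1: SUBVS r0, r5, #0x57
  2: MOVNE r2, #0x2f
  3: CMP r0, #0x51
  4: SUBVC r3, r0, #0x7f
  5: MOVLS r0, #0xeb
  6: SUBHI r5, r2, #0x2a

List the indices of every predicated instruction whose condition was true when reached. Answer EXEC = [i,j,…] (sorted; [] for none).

0: ✓ CMP  NZCV=1001
1: ✓ SUBVS  r0←0x4d
2: ✓ MOVNE  r2←0x2f
3: ✓ CMP  NZCV=1000
4: ✓ SUBVC  r3←0xce
5: ✓ MOVLS  r0←0xeb
6: · SUBHI

EXEC = [1,2,4,5]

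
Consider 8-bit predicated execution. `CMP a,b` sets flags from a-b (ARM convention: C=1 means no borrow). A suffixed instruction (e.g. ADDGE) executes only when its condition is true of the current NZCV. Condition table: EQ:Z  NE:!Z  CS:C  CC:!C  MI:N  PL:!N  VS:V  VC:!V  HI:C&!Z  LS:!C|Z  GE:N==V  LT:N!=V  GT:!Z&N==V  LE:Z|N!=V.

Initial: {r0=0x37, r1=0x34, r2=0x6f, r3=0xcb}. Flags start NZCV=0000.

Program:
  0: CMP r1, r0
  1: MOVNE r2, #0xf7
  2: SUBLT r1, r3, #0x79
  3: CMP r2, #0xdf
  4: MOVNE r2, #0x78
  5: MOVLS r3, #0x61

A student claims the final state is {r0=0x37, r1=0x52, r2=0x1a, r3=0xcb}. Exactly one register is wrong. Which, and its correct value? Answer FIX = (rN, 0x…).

[0] flags=1000 → (cmp)
[1] flags=1000 NE?T → r2=0xf7
[2] flags=1000 LT?T → r1=0x52
[3] flags=0010 → (cmp)
[4] flags=0010 NE?T → r2=0x78
[5] flags=0010 LS?F → skip

FIX = (r2, 0x78)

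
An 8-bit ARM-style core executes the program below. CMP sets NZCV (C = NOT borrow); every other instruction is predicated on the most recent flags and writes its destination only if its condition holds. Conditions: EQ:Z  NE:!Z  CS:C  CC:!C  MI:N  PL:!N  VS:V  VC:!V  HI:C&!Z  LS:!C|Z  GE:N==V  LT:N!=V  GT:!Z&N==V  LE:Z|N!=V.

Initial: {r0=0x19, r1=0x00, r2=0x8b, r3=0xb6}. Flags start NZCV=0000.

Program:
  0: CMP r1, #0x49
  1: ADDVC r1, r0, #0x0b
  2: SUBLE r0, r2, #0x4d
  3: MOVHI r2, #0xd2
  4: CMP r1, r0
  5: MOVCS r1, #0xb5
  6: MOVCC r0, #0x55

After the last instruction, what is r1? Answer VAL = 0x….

VAL = 0x24

[0] flags=1000 → (cmp)
[1] flags=1000 VC?T → r1=0x24
[2] flags=1000 LE?T → r0=0x3e
[3] flags=1000 HI?F → skip
[4] flags=1000 → (cmp)
[5] flags=1000 CS?F → skip
[6] flags=1000 CC?T → r0=0x55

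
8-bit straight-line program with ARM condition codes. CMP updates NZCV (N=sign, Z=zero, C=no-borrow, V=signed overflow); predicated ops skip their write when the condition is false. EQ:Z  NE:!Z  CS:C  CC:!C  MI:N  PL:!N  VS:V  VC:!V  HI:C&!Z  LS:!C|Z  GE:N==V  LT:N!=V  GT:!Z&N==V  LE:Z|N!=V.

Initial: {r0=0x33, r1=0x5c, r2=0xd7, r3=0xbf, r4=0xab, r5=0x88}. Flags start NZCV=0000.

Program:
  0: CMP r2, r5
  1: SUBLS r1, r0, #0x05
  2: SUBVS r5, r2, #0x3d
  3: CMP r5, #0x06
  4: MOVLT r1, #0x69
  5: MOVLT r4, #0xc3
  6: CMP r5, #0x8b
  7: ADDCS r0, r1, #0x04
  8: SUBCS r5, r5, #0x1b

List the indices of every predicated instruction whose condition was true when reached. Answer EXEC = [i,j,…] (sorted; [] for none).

EXEC = [4,5]

[0] flags=0010 → (cmp)
[1] flags=0010 LS?F → skip
[2] flags=0010 VS?F → skip
[3] flags=1010 → (cmp)
[4] flags=1010 LT?T → r1=0x69
[5] flags=1010 LT?T → r4=0xc3
[6] flags=1000 → (cmp)
[7] flags=1000 CS?F → skip
[8] flags=1000 CS?F → skip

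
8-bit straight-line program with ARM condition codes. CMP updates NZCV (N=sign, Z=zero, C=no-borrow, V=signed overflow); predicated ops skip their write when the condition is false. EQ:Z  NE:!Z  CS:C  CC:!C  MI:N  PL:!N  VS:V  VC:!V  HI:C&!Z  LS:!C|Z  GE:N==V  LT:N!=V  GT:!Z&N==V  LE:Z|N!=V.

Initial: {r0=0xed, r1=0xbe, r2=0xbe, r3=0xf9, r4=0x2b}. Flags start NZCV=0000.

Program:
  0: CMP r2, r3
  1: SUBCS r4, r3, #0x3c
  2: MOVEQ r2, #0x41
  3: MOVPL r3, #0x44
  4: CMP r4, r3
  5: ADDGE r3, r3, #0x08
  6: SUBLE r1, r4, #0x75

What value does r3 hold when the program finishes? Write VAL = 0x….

[0] flags=1000 → (cmp)
[1] flags=1000 CS?F → skip
[2] flags=1000 EQ?F → skip
[3] flags=1000 PL?F → skip
[4] flags=0000 → (cmp)
[5] flags=0000 GE?T → r3=0x01
[6] flags=0000 LE?F → skip

VAL = 0x01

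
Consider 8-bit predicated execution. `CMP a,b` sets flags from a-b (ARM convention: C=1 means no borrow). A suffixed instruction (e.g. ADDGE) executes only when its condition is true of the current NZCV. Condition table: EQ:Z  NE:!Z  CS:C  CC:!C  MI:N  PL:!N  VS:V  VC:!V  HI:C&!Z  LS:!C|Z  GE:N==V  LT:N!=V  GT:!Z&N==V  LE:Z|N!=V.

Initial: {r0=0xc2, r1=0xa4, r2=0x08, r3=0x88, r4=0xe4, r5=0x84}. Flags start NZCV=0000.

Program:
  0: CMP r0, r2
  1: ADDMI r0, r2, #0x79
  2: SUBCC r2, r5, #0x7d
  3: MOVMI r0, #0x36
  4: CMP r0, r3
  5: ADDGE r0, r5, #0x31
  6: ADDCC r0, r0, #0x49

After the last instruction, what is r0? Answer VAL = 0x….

0: ✓ CMP  NZCV=1010
1: ✓ ADDMI  r0←0x81
2: · SUBCC
3: ✓ MOVMI  r0←0x36
4: ✓ CMP  NZCV=1001
5: ✓ ADDGE  r0←0xb5
6: ✓ ADDCC  r0←0xfe

VAL = 0xfe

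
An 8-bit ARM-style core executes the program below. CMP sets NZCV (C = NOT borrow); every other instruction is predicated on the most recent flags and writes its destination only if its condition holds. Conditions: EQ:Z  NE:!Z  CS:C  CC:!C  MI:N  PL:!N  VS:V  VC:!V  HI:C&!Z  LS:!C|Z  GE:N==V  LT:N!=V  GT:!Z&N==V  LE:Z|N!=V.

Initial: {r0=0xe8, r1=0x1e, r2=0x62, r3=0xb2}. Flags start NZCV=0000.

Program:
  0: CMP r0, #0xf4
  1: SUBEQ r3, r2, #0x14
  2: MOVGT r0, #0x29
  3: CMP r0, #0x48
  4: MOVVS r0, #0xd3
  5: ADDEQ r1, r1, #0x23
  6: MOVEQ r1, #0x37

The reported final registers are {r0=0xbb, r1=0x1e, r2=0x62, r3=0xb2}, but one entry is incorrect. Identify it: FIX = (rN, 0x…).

[0] flags=1000 → (cmp)
[1] flags=1000 EQ?F → skip
[2] flags=1000 GT?F → skip
[3] flags=1010 → (cmp)
[4] flags=1010 VS?F → skip
[5] flags=1010 EQ?F → skip
[6] flags=1010 EQ?F → skip

FIX = (r0, 0xe8)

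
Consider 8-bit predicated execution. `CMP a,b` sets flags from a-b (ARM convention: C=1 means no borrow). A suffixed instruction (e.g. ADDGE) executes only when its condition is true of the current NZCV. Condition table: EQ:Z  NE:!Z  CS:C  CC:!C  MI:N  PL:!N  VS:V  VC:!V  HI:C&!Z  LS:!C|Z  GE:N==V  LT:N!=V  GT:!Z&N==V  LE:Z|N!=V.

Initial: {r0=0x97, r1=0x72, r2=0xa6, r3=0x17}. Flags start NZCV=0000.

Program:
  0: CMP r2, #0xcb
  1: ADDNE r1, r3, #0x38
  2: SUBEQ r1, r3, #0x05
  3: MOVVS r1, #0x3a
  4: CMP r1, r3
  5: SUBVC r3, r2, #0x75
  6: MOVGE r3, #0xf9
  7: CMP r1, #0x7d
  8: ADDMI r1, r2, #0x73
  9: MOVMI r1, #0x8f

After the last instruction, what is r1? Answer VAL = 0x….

0: ✓ CMP  NZCV=1000
1: ✓ ADDNE  r1←0x4f
2: · SUBEQ
3: · MOVVS
4: ✓ CMP  NZCV=0010
5: ✓ SUBVC  r3←0x31
6: ✓ MOVGE  r3←0xf9
7: ✓ CMP  NZCV=1000
8: ✓ ADDMI  r1←0x19
9: ✓ MOVMI  r1←0x8f

VAL = 0x8f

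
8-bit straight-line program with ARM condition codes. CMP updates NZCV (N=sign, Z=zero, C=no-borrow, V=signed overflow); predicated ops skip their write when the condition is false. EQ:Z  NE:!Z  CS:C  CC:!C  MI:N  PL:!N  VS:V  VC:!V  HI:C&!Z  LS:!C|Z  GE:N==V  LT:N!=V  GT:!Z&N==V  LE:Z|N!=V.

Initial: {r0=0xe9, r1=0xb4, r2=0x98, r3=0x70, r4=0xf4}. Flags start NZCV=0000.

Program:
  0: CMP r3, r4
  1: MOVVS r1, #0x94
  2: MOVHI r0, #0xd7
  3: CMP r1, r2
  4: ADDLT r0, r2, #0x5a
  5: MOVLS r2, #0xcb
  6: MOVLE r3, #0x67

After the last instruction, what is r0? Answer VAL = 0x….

VAL = 0xe9

0: ✓ CMP  NZCV=0000
1: · MOVVS
2: · MOVHI
3: ✓ CMP  NZCV=0010
4: · ADDLT
5: · MOVLS
6: · MOVLE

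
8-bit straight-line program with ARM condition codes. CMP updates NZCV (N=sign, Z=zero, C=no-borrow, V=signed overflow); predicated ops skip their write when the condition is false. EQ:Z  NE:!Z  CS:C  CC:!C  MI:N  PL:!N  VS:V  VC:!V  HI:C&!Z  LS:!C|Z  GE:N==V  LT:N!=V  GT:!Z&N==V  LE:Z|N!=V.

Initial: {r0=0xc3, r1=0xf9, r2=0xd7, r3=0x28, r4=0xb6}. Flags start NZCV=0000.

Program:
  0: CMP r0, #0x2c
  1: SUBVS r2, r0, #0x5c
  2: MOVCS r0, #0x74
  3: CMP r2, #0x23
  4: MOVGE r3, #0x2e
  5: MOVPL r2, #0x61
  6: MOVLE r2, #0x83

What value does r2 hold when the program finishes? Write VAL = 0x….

0: ✓ CMP  NZCV=1010
1: · SUBVS
2: ✓ MOVCS  r0←0x74
3: ✓ CMP  NZCV=1010
4: · MOVGE
5: · MOVPL
6: ✓ MOVLE  r2←0x83

VAL = 0x83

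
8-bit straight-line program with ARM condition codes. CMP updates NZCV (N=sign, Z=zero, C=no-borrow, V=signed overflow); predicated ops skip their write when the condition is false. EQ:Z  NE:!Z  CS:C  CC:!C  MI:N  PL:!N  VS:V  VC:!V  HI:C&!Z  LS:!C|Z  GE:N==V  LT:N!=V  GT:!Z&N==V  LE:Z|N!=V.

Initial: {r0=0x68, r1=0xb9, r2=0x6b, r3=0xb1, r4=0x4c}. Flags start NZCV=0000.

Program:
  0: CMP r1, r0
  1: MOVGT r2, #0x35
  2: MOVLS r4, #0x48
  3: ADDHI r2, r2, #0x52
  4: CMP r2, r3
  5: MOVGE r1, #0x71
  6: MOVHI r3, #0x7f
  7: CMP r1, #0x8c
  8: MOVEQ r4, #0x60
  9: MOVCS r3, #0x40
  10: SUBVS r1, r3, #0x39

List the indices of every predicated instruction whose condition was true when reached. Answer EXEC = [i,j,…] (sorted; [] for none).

EXEC = [3,5,6,10]

0: ✓ CMP  NZCV=0011
1: · MOVGT
2: · MOVLS
3: ✓ ADDHI  r2←0xbd
4: ✓ CMP  NZCV=0010
5: ✓ MOVGE  r1←0x71
6: ✓ MOVHI  r3←0x7f
7: ✓ CMP  NZCV=1001
8: · MOVEQ
9: · MOVCS
10: ✓ SUBVS  r1←0x46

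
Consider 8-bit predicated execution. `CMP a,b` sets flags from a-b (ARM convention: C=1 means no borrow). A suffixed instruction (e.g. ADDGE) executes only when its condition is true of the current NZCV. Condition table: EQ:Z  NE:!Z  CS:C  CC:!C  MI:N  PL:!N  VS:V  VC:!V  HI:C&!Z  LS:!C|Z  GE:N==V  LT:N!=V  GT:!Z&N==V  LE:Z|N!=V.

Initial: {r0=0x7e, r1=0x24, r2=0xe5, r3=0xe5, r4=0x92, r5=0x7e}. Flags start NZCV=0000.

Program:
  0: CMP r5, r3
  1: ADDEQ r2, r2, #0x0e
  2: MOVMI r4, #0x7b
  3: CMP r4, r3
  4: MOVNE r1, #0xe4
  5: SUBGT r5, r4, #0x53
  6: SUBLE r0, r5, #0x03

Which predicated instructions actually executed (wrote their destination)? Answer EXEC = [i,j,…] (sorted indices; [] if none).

EXEC = [2,4,5]

0: ✓ CMP  NZCV=1001
1: · ADDEQ
2: ✓ MOVMI  r4←0x7b
3: ✓ CMP  NZCV=1001
4: ✓ MOVNE  r1←0xe4
5: ✓ SUBGT  r5←0x28
6: · SUBLE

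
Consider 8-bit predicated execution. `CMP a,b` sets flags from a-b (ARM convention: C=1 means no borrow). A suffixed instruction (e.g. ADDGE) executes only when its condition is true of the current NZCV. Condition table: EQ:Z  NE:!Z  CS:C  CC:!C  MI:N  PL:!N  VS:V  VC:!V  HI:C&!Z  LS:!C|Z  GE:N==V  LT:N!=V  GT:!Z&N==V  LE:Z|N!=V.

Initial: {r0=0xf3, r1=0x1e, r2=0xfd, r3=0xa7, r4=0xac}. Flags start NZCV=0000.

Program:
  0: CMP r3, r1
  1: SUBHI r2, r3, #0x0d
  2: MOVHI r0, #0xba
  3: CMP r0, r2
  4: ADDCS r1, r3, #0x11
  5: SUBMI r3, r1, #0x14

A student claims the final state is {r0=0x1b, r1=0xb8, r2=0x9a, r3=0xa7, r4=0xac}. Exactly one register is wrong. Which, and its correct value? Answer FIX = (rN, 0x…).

FIX = (r0, 0xba)

0: ✓ CMP  NZCV=1010
1: ✓ SUBHI  r2←0x9a
2: ✓ MOVHI  r0←0xba
3: ✓ CMP  NZCV=0010
4: ✓ ADDCS  r1←0xb8
5: · SUBMI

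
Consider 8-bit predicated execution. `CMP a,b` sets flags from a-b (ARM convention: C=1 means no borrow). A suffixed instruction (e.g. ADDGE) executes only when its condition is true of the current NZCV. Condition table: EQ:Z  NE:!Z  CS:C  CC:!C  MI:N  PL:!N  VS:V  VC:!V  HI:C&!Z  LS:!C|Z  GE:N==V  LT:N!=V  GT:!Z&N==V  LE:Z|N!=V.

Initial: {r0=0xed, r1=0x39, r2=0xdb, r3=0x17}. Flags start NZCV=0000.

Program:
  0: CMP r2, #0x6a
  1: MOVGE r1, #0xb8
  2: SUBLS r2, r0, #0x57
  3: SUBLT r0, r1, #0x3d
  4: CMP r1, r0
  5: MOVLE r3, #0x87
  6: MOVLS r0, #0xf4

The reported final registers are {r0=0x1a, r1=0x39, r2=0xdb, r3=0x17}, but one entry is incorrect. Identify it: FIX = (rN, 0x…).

0: ✓ CMP  NZCV=0011
1: · MOVGE
2: · SUBLS
3: ✓ SUBLT  r0←0xfc
4: ✓ CMP  NZCV=0000
5: · MOVLE
6: ✓ MOVLS  r0←0xf4

FIX = (r0, 0xf4)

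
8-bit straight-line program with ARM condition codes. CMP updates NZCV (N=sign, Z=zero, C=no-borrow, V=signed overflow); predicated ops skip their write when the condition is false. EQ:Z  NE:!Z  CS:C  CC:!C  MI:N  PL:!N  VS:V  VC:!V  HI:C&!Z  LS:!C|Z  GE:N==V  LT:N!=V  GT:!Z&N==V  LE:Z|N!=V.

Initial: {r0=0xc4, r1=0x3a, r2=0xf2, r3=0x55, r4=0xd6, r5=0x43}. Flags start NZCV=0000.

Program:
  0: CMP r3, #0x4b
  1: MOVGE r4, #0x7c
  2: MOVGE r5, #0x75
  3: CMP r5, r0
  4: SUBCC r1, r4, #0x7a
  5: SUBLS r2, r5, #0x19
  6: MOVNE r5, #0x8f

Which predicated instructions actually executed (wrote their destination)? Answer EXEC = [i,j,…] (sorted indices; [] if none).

[0] flags=0010 → (cmp)
[1] flags=0010 GE?T → r4=0x7c
[2] flags=0010 GE?T → r5=0x75
[3] flags=1001 → (cmp)
[4] flags=1001 CC?T → r1=0x02
[5] flags=1001 LS?T → r2=0x5c
[6] flags=1001 NE?T → r5=0x8f

EXEC = [1,2,4,5,6]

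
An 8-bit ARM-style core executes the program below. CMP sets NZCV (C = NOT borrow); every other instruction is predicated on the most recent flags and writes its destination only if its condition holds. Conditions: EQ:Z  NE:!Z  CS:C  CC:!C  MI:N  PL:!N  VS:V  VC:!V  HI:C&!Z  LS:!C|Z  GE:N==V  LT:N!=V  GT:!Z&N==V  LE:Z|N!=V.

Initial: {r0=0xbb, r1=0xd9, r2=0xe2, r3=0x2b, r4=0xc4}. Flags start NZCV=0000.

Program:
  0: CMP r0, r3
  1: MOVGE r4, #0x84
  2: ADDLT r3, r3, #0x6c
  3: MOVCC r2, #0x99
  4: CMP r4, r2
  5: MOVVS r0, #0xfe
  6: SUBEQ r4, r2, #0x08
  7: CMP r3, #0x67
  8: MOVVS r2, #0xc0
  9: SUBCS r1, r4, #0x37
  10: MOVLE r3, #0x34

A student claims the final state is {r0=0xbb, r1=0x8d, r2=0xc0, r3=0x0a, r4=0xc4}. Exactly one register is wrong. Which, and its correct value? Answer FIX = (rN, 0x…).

FIX = (r3, 0x34)

0: ✓ CMP  NZCV=1010
1: · MOVGE
2: ✓ ADDLT  r3←0x97
3: · MOVCC
4: ✓ CMP  NZCV=1000
5: · MOVVS
6: · SUBEQ
7: ✓ CMP  NZCV=0011
8: ✓ MOVVS  r2←0xc0
9: ✓ SUBCS  r1←0x8d
10: ✓ MOVLE  r3←0x34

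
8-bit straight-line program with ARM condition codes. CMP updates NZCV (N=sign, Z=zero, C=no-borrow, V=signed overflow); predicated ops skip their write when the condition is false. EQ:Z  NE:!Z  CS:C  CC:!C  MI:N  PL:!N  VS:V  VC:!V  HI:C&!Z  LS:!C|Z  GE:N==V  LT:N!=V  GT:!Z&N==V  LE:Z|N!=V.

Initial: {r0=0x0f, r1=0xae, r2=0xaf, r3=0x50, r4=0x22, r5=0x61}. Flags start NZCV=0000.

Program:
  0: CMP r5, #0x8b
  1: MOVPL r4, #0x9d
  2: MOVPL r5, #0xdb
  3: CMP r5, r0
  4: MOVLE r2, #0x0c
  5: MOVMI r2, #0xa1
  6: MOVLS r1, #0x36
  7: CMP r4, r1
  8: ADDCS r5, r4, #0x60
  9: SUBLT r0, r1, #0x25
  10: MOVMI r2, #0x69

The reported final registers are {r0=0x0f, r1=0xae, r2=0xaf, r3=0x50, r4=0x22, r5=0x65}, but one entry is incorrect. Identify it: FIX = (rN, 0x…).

FIX = (r5, 0x61)

[0] flags=1001 → (cmp)
[1] flags=1001 PL?F → skip
[2] flags=1001 PL?F → skip
[3] flags=0010 → (cmp)
[4] flags=0010 LE?F → skip
[5] flags=0010 MI?F → skip
[6] flags=0010 LS?F → skip
[7] flags=0000 → (cmp)
[8] flags=0000 CS?F → skip
[9] flags=0000 LT?F → skip
[10] flags=0000 MI?F → skip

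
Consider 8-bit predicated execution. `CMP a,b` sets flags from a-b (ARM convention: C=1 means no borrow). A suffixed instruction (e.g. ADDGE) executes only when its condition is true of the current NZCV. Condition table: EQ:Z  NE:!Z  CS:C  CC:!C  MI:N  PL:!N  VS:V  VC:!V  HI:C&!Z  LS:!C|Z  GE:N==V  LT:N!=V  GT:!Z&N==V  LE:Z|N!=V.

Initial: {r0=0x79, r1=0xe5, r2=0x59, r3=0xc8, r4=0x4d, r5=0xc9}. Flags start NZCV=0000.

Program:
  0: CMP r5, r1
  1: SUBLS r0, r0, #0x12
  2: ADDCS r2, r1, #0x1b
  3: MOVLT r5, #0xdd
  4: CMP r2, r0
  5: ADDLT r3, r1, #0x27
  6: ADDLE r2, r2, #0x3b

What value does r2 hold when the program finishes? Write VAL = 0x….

VAL = 0x94

[0] flags=1000 → (cmp)
[1] flags=1000 LS?T → r0=0x67
[2] flags=1000 CS?F → skip
[3] flags=1000 LT?T → r5=0xdd
[4] flags=1000 → (cmp)
[5] flags=1000 LT?T → r3=0x0c
[6] flags=1000 LE?T → r2=0x94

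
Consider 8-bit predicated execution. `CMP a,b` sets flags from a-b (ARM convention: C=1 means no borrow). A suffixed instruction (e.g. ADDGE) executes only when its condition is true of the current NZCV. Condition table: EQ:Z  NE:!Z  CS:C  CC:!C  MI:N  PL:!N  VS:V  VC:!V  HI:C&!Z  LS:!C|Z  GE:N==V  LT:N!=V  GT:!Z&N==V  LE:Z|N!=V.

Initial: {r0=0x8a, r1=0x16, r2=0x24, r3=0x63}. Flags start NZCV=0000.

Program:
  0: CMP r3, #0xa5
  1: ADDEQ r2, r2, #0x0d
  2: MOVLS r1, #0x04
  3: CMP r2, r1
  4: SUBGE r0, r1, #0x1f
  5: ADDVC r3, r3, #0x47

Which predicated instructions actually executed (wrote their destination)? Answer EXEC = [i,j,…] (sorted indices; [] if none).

EXEC = [2,4,5]

0: ✓ CMP  NZCV=1001
1: · ADDEQ
2: ✓ MOVLS  r1←0x04
3: ✓ CMP  NZCV=0010
4: ✓ SUBGE  r0←0xe5
5: ✓ ADDVC  r3←0xaa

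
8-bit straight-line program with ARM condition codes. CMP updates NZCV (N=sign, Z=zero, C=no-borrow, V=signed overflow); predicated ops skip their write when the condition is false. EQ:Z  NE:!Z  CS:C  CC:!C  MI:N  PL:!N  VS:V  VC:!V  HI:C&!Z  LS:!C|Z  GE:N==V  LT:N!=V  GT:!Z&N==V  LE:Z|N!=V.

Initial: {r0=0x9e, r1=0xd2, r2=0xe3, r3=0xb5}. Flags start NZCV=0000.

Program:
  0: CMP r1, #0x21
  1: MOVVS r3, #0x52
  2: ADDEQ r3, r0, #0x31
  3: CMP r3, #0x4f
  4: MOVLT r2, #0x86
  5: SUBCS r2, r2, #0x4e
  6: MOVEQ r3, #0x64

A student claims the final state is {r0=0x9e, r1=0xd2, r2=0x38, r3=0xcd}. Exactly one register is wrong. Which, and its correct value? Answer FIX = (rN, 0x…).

FIX = (r3, 0xb5)

0: ✓ CMP  NZCV=1010
1: · MOVVS
2: · ADDEQ
3: ✓ CMP  NZCV=0011
4: ✓ MOVLT  r2←0x86
5: ✓ SUBCS  r2←0x38
6: · MOVEQ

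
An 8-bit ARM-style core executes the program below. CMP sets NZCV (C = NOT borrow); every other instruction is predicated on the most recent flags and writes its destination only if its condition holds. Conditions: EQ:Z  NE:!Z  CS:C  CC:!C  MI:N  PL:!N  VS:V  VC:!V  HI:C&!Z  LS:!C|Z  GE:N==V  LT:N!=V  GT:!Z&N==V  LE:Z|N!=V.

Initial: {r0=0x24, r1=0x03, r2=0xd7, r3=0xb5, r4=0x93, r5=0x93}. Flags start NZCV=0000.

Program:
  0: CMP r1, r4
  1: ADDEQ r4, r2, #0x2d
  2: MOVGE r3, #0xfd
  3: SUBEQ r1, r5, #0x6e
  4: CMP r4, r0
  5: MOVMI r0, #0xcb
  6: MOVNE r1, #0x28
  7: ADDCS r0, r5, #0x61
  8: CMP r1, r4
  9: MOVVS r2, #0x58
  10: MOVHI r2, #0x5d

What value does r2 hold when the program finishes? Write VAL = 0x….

VAL = 0x58

[0] flags=0000 → (cmp)
[1] flags=0000 EQ?F → skip
[2] flags=0000 GE?T → r3=0xfd
[3] flags=0000 EQ?F → skip
[4] flags=0011 → (cmp)
[5] flags=0011 MI?F → skip
[6] flags=0011 NE?T → r1=0x28
[7] flags=0011 CS?T → r0=0xf4
[8] flags=1001 → (cmp)
[9] flags=1001 VS?T → r2=0x58
[10] flags=1001 HI?F → skip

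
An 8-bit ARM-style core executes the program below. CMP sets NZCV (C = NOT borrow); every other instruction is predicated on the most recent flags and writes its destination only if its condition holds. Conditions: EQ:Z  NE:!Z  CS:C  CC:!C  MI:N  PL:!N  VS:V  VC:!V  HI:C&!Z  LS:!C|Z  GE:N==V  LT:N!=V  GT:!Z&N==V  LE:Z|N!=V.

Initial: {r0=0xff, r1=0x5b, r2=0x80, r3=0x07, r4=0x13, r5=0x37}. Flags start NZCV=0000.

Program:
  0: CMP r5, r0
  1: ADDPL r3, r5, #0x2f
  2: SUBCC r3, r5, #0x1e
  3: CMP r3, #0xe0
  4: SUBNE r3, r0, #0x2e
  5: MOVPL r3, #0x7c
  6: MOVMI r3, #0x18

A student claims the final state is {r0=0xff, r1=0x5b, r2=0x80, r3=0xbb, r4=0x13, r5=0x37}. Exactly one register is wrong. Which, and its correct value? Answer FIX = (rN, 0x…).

[0] flags=0000 → (cmp)
[1] flags=0000 PL?T → r3=0x66
[2] flags=0000 CC?T → r3=0x19
[3] flags=0000 → (cmp)
[4] flags=0000 NE?T → r3=0xd1
[5] flags=0000 PL?T → r3=0x7c
[6] flags=0000 MI?F → skip

FIX = (r3, 0x7c)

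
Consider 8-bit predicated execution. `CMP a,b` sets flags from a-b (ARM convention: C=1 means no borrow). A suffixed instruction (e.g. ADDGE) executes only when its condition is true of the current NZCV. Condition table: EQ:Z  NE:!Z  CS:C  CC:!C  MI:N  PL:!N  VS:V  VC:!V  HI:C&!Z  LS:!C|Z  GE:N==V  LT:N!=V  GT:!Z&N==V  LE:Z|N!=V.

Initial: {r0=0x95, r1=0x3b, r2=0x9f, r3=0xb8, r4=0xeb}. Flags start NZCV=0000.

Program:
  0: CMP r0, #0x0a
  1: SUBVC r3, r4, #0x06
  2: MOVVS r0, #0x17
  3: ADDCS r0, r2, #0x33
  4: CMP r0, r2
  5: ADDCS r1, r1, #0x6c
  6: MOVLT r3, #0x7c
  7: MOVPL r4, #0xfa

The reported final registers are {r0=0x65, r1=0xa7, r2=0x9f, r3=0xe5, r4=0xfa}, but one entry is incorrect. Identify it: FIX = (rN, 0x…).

[0] flags=1010 → (cmp)
[1] flags=1010 VC?T → r3=0xe5
[2] flags=1010 VS?F → skip
[3] flags=1010 CS?T → r0=0xd2
[4] flags=0010 → (cmp)
[5] flags=0010 CS?T → r1=0xa7
[6] flags=0010 LT?F → skip
[7] flags=0010 PL?T → r4=0xfa

FIX = (r0, 0xd2)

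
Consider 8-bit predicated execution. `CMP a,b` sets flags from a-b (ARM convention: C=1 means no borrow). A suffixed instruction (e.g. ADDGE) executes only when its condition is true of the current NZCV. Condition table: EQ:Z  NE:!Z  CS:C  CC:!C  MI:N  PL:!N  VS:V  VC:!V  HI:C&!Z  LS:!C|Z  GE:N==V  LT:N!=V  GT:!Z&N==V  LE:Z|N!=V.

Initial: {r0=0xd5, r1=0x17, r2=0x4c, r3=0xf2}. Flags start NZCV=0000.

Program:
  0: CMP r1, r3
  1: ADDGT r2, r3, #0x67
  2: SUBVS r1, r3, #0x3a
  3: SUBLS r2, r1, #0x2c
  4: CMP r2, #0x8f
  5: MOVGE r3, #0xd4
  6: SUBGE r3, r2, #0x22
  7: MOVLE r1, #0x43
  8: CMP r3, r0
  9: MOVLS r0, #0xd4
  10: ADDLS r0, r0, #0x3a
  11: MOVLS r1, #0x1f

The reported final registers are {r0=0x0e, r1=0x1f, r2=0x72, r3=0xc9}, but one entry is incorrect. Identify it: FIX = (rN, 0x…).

FIX = (r2, 0xeb)

0: ✓ CMP  NZCV=0000
1: ✓ ADDGT  r2←0x59
2: · SUBVS
3: ✓ SUBLS  r2←0xeb
4: ✓ CMP  NZCV=0010
5: ✓ MOVGE  r3←0xd4
6: ✓ SUBGE  r3←0xc9
7: · MOVLE
8: ✓ CMP  NZCV=1000
9: ✓ MOVLS  r0←0xd4
10: ✓ ADDLS  r0←0x0e
11: ✓ MOVLS  r1←0x1f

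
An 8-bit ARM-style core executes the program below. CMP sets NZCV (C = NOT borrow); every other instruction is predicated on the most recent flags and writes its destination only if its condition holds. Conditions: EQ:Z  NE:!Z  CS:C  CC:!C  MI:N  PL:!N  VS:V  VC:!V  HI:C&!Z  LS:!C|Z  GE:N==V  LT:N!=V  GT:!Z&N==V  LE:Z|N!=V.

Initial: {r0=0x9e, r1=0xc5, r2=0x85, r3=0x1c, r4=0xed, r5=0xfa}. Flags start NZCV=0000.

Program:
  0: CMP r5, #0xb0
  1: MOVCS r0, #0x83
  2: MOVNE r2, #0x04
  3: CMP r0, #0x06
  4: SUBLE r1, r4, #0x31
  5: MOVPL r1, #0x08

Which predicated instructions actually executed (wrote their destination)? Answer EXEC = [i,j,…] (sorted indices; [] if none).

EXEC = [1,2,4,5]

[0] flags=0010 → (cmp)
[1] flags=0010 CS?T → r0=0x83
[2] flags=0010 NE?T → r2=0x04
[3] flags=0011 → (cmp)
[4] flags=0011 LE?T → r1=0xbc
[5] flags=0011 PL?T → r1=0x08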